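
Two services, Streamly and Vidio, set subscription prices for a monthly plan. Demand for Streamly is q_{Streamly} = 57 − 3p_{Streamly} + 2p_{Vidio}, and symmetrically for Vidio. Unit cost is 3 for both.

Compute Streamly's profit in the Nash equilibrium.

546.75

Streamly's profit: π = (p_{Streamly} − 3)(57 − 3p_{Streamly} + 2p_{Vidio}).
∂π/∂p_{Streamly} = 66 − 6p_{Streamly} + 2p_{Vidio} = 0 ⇒ p_{Streamly} = 11 + (1/3)p_{Vidio}.
The game is symmetric, so in equilibrium p_{Vidio} = p_{Streamly}: the reaction function gives (2/3)p_{Streamly} = 11, hence p_{Streamly} = 16.5.
q_{Streamly} = 57 − 3·16.5 + 2·16.5 = 40.5.
Profit = (16.5 − 3)·40.5 = 546.75.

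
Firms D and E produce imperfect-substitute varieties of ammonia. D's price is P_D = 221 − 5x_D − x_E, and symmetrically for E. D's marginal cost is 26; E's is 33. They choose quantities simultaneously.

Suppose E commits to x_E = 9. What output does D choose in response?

Firm D's profit: π = x_D(221 − 5x_D − x_E) − 26x_D.
∂π/∂x_D = 195 − 10x_D − x_E = 0 ⇒ x_D = 19.5 − 0.1x_E.
At x_E = 9: x_D = 19.5 − 0.1·9 = 18.6.

18.6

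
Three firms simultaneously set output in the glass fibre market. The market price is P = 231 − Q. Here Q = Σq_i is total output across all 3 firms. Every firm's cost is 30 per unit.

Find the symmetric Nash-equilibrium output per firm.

A representative firm's profit is π_i = q_i(231 − Q) − 30q_i, with Q = q_i + Σ_{j≠i} q_j.
First-order condition: 201 − 2q_i − Σ_{j≠i} q_j = 0.
Imposing symmetry (q_j = q for all j) turns Σ_{j≠i} q_j into 2q, so 201 = 4q and q = 50.25.

50.25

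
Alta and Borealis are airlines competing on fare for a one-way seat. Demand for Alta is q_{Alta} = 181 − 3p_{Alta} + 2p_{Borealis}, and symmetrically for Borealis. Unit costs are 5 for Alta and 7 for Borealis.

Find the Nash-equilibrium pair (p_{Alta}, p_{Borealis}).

Alta's profit: π = (p_{Alta} − 5)(181 − 3p_{Alta} + 2p_{Borealis}).
∂π/∂p_{Alta} = 196 − 6p_{Alta} + 2p_{Borealis} = 0 ⇒ p_{Alta} = 98/3 + (1/3)p_{Borealis}.
Similarly p_{Borealis} = 101/3 + (1/3)p_{Alta}.
Plugging p_{Borealis} into Alta's best response: p_{Alta} = 98/3 + (1/3)(101/3 + (1/3)p_{Alta}) ⇒ (8/9)p_{Alta} = 395/9, so p_{Alta} = 49.375.
Then p_{Borealis} = 101/3 + (1/3)·49.375 = 50.125.

49.375, 50.125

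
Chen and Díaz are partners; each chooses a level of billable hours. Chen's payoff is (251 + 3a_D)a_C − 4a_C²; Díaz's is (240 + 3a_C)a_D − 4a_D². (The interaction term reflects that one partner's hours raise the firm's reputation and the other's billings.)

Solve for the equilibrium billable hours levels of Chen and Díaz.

Expanding Chen's payoff: 251a_C + 3a_Da_C − 4a_C².
∂π/∂a_C = 251 + 3a_D − 8a_C = 0, so a_C = 31.375 + 0.375a_D.
Likewise for Díaz: a_D = 30 + 0.375a_C.
Plugging a_D into Chen's best response: a_C = 31.375 + 0.375(30 + 0.375a_C) ⇒ (55/64)a_C = 42.625, so a_C = 49.6.
Then a_D = 30 + 0.375·49.6 = 48.6.

49.6, 48.6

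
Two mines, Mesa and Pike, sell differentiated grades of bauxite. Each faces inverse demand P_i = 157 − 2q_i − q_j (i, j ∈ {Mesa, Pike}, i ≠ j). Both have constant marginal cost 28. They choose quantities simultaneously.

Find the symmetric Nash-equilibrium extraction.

25.8

Mine Mesa's profit: π = q_{Mesa}(157 − 2q_{Mesa} − q_{Pike}) − 28q_{Mesa}.
∂π/∂q_{Mesa} = 129 − 4q_{Mesa} − q_{Pike} = 0 ⇒ q_{Mesa} = 32.25 − 0.25q_{Pike}.
By symmetry q_{Pike} = q_{Mesa}; substituting into the reaction function, 1.25q_{Mesa} = 32.25 and q_{Mesa} = 25.8.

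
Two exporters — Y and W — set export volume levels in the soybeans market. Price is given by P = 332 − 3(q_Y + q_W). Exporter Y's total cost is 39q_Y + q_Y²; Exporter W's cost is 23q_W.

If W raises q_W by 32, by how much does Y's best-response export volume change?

-12

Exporter Y's profit: π = q_Y(332 − 3(q_Y + q_W)) − 39q_Y − q_Y².
∂π/∂q_Y = 293 − 8q_Y − 3q_W = 0, so q_Y = 36.625 − 0.375q_W.
The reaction-function slope is −0.375, so a 32-unit rise in q_W moves q_Y by −0.375 × 32 = −12. Y's best response falls — the actions are strategic substitutes.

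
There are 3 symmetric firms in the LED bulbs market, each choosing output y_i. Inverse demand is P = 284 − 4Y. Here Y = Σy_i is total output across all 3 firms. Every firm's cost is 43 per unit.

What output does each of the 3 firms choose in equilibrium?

A representative firm's profit is π_i = y_i(284 − 4Y) − 43y_i, with Y = y_i + Σ_{j≠i} y_j.
First-order condition: 241 − 8y_i − 4Σ_{j≠i} y_j = 0.
With identical firms, set every y_j = y: then 241 − 8y − 8y = 0, i.e. y = 241/16 = 15.0625.

15.0625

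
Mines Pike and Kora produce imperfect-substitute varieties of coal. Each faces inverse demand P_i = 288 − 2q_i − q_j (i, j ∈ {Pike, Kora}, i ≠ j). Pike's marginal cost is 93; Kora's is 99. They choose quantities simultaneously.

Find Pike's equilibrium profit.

Mine Pike's profit: π = q_{Pike}(288 − 2q_{Pike} − q_{Kora}) − 93q_{Pike}.
∂π/∂q_{Pike} = 195 − 4q_{Pike} − q_{Kora} = 0 ⇒ q_{Pike} = 48.75 − 0.25q_{Kora}.
Similarly q_{Kora} = 47.25 − 0.25q_{Pike}.
Plugging q_{Kora} into Pike's best response: q_{Pike} = 48.75 − 0.25(47.25 − 0.25q_{Pike}) ⇒ 0.9375q_{Pike} = 36.9375, so q_{Pike} = 39.4.
Then q_{Kora} = 47.25 − 0.25·39.4 = 37.4.
P_{Pike} = 288 − 2·39.4 − 37.4 = 171.8.
Profit = (171.8 − 93)·39.4 = 3104.72.

3104.72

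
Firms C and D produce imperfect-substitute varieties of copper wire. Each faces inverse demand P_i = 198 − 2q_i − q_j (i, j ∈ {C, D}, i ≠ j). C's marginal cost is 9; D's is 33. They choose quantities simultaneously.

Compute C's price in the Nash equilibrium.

Firm C's profit: π = q_C(198 − 2q_C − q_D) − 9q_C.
∂π/∂q_C = 189 − 4q_C − q_D = 0 ⇒ q_C = 47.25 − 0.25q_D.
Similarly q_D = 41.25 − 0.25q_C.
Solving the two reaction functions simultaneously: (1 − (−0.25)(−0.25))q_C = 47.25 − 0.25·41.25, so 0.9375q_C = 36.9375 and q_C = 39.4.
Then q_D = 41.25 − 0.25·39.4 = 31.4.
P_C = 198 − 2·39.4 − 31.4 = 87.8.

87.8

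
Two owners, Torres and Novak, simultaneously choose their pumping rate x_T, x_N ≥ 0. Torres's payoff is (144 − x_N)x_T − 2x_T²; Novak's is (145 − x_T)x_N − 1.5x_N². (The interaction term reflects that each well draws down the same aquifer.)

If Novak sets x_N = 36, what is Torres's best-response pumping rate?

Expanding Torres's payoff: 144x_T − x_Nx_T − 2x_T².
∂π/∂x_T = 144 − x_N − 4x_T = 0, so x_T = 36 − 0.25x_N.
At x_N = 36: x_T = 36 − 0.25·36 = 27.

27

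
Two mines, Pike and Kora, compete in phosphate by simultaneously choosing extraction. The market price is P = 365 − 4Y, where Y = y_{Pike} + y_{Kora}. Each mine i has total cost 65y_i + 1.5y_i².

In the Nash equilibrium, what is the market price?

205

Mine Pike's profit: π = y_{Pike}(365 − 4(y_{Pike} + y_{Kora})) − 65y_{Pike} − 1.5y_{Pike}².
∂π/∂y_{Pike} = 300 − 11y_{Pike} − 4y_{Kora} = 0, so y_{Pike} = 300/11 − (4/11)y_{Kora}.
The game is symmetric, so in equilibrium y_{Kora} = y_{Pike}: the reaction function gives (15/11)y_{Pike} = 300/11, hence y_{Pike} = 20.
Equilibrium price: P = 365 − 4·40 = 205.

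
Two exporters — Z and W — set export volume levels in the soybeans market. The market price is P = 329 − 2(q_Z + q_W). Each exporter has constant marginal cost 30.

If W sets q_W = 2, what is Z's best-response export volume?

73.75

Exporter Z's profit: π = q_Z(329 − 2(q_Z + q_W)) − 30q_Z.
∂π/∂q_Z = 299 − 4q_Z − 2q_W = 0, so q_Z = 74.75 − 0.5q_W.
At q_W = 2: q_Z = 74.75 − 0.5·2 = 73.75.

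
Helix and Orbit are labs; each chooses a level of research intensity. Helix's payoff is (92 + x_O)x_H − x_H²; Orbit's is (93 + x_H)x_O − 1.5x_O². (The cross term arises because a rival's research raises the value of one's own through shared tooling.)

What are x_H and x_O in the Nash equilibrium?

Expanding Helix's payoff: 92x_H + x_Ox_H − x_H².
∂π/∂x_H = 92 + x_O − 2x_H = 0, so x_H = 46 + 0.5x_O.
Likewise for Orbit: x_O = 31 + (1/3)x_H.
Plugging x_O into Helix's best response: x_H = 46 + 0.5(31 + (1/3)x_H) ⇒ (5/6)x_H = 61.5, so x_H = 73.8.
Then x_O = 31 + (1/3)·73.8 = 55.6.

73.8, 55.6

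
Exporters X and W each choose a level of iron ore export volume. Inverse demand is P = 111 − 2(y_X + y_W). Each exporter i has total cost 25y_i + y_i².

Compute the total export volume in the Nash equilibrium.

21.5

Exporter X's profit: π = y_X(111 − 2(y_X + y_W)) − 25y_X − y_X².
∂π/∂y_X = 86 − 6y_X − 2y_W = 0, so y_X = 43/3 − (1/3)y_W.
The game is symmetric, so in equilibrium y_W = y_X: the reaction function gives (4/3)y_X = 43/3, hence y_X = 10.75.
Total export volume: 10.75 + 10.75 = 21.5.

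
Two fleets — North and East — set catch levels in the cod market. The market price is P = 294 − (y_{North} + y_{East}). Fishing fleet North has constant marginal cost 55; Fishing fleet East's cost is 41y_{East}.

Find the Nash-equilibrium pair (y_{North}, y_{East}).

75, 89

Fishing fleet North's profit: π = y_{North}(294 − (y_{North} + y_{East})) − 55y_{North}.
∂π/∂y_{North} = 239 − 2y_{North} − y_{East} = 0, so y_{North} = 119.5 − 0.5y_{East}.
By the same steps for East: y_{East} = 126.5 − 0.5y_{North}.
Substituting the second reaction function into the first: y_{North} = 119.5 − 0.5(126.5 − 0.5y_{North}), which gives 0.75y_{North} = 56.25 ⇒ y_{North} = 75.
Then y_{East} = 126.5 − 0.5·75 = 89.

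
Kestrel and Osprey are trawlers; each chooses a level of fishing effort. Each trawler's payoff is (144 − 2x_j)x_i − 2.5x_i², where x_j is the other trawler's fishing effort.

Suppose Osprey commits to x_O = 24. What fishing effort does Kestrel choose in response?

Kestrel's payoff is (144 − 2x_O)x_K − 2.5x_K².
∂π/∂x_K = 144 − 2x_O − 5x_K = 0, so x_K = 28.8 − 0.4x_O.
At x_O = 24: x_K = 28.8 − 0.4·24 = 19.2.

19.2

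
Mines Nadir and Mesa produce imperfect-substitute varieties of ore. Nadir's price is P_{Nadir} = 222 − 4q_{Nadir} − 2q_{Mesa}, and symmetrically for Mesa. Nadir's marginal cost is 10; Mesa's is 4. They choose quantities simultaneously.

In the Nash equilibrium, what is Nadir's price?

Mine Nadir's profit: π = q_{Nadir}(222 − 4q_{Nadir} − 2q_{Mesa}) − 10q_{Nadir}.
∂π/∂q_{Nadir} = 212 − 8q_{Nadir} − 2q_{Mesa} = 0 ⇒ q_{Nadir} = 26.5 − 0.25q_{Mesa}.
Similarly q_{Mesa} = 27.25 − 0.25q_{Nadir}.
Plugging q_{Mesa} into Nadir's best response: q_{Nadir} = 26.5 − 0.25(27.25 − 0.25q_{Nadir}) ⇒ 0.9375q_{Nadir} = 19.6875, so q_{Nadir} = 21.
Then q_{Mesa} = 27.25 − 0.25·21 = 22.
P_{Nadir} = 222 − 4·21 − 2·22 = 94.

94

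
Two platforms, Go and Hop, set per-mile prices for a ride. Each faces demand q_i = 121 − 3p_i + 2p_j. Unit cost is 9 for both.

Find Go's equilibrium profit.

Go's profit: π = (p_{Go} − 9)(121 − 3p_{Go} + 2p_{Hop}).
∂π/∂p_{Go} = 148 − 6p_{Go} + 2p_{Hop} = 0 ⇒ p_{Go} = 74/3 + (1/3)p_{Hop}.
The game is symmetric, so in equilibrium p_{Hop} = p_{Go}: the reaction function gives (2/3)p_{Go} = 74/3, hence p_{Go} = 37.
q_{Go} = 121 − 3·37 + 2·37 = 84.
Profit = (37 − 9)·84 = 2352.

2352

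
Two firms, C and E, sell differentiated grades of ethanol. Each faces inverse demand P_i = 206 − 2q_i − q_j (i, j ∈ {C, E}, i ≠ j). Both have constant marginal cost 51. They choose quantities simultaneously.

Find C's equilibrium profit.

1922

Firm C's profit: π = q_C(206 − 2q_C − q_E) − 51q_C.
∂π/∂q_C = 155 − 4q_C − q_E = 0 ⇒ q_C = 38.75 − 0.25q_E.
By symmetry q_E = q_C; substituting into the reaction function, 1.25q_C = 38.75 and q_C = 31.
P_C = 206 − 2·31 − 31 = 113.
Profit = (113 − 51)·31 = 1922.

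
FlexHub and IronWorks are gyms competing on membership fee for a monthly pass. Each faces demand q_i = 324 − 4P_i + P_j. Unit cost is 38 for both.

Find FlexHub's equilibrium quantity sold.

FlexHub's profit: π = (P_{FlexHub} − 38)(324 − 4P_{FlexHub} + P_{IronWorks}).
∂π/∂P_{FlexHub} = 476 − 8P_{FlexHub} + P_{IronWorks} = 0 ⇒ P_{FlexHub} = 59.5 + 0.125P_{IronWorks}.
The game is symmetric, so in equilibrium P_{IronWorks} = P_{FlexHub}: the reaction function gives 0.875P_{FlexHub} = 59.5, hence P_{FlexHub} = 68.
q_{FlexHub} = 324 − 4·68 + 68 = 120.

120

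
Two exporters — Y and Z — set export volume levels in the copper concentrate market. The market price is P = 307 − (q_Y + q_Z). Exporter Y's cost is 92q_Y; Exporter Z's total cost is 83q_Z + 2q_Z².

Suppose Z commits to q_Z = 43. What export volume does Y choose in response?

86

Exporter Y's profit: π = q_Y(307 − (q_Y + q_Z)) − 92q_Y.
∂π/∂q_Y = 215 − 2q_Y − q_Z = 0, so q_Y = 107.5 − 0.5q_Z.
At q_Z = 43: q_Y = 107.5 − 0.5·43 = 86.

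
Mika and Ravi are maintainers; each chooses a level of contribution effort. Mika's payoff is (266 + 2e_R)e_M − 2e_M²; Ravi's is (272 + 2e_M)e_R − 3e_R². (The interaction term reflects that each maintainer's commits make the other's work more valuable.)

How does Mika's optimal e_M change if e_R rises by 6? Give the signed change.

Expanding Mika's payoff: 266e_M + 2e_Re_M − 2e_M².
∂π/∂e_M = 266 + 2e_R − 4e_M = 0, so e_M = 66.5 + 0.5e_R.
The reaction-function slope is 0.5, so a 6-unit rise in e_R moves e_M by 0.5 × 6 = 3. Mika's best response rises — the actions are strategic complements.

3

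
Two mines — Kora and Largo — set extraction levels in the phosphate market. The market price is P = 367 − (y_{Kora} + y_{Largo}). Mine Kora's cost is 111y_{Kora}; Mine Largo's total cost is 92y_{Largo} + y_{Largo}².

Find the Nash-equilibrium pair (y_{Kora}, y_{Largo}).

Mine Kora's profit: π = y_{Kora}(367 − (y_{Kora} + y_{Largo})) − 111y_{Kora}.
∂π/∂y_{Kora} = 256 − 2y_{Kora} − y_{Largo} = 0, so y_{Kora} = 128 − 0.5y_{Largo}.
For Largo: ∂π/∂y_{Largo} = 275 − 4y_{Largo} − y_{Kora} = 0 ⇒ y_{Largo} = 68.75 − 0.25y_{Kora}.
Solving the two reaction functions simultaneously: (1 − (−0.5)(−0.25))y_{Kora} = 128 − 0.5·68.75, so 0.875y_{Kora} = 93.625 and y_{Kora} = 107.
Then y_{Largo} = 68.75 − 0.25·107 = 42.

107, 42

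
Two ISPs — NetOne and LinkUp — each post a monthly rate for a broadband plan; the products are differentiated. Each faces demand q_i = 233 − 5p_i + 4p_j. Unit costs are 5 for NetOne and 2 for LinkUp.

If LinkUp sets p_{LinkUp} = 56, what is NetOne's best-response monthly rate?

NetOne's profit: π = (p_{NetOne} − 5)(233 − 5p_{NetOne} + 4p_{LinkUp}).
∂π/∂p_{NetOne} = 258 − 10p_{NetOne} + 4p_{LinkUp} = 0 ⇒ p_{NetOne} = 25.8 + 0.4p_{LinkUp}.
At p_{LinkUp} = 56: p_{NetOne} = 25.8 + 0.4·56 = 48.2.

48.2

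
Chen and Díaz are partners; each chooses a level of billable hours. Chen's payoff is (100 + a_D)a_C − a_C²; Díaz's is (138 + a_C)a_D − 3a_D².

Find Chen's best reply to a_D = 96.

Expanding Chen's payoff: 100a_C + a_Da_C − a_C².
∂π/∂a_C = 100 + a_D − 2a_C = 0, so a_C = 50 + 0.5a_D.
At a_D = 96: a_C = 50 + 0.5·96 = 98.

98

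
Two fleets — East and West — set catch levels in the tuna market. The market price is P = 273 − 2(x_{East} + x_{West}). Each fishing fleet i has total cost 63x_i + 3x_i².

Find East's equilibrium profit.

Fishing fleet East's profit: π = x_{East}(273 − 2(x_{East} + x_{West})) − 63x_{East} − 3x_{East}².
∂π/∂x_{East} = 210 − 10x_{East} − 2x_{West} = 0, so x_{East} = 21 − 0.2x_{West}.
By symmetry x_{West} = x_{East}; substituting into the reaction function, 1.2x_{East} = 21 and x_{East} = 17.5.
Price P = 273 − 2·35 = 203.
East's profit: (203 − 63)·17.5 − 3(17.5)² = 1531.25.

1531.25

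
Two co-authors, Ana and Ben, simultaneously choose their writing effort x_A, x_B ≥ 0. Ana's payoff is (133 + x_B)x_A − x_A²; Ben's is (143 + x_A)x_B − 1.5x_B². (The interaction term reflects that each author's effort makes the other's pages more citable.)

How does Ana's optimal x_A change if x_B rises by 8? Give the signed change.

4

Expanding Ana's payoff: 133x_A + x_Bx_A − x_A².
∂π/∂x_A = 133 + x_B − 2x_A = 0, so x_A = 66.5 + 0.5x_B.
The reaction-function slope is 0.5, so an 8-unit rise in x_B moves x_A by 0.5 × 8 = 4. Ana's best response rises — the actions are strategic complements.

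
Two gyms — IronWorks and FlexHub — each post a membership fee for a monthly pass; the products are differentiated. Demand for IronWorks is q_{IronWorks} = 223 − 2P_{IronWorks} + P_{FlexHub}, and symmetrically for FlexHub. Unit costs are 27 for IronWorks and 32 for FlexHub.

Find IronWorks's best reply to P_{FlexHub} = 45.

80.5

IronWorks's profit: π = (P_{IronWorks} − 27)(223 − 2P_{IronWorks} + P_{FlexHub}).
∂π/∂P_{IronWorks} = 277 − 4P_{IronWorks} + P_{FlexHub} = 0 ⇒ P_{IronWorks} = 69.25 + 0.25P_{FlexHub}.
At P_{FlexHub} = 45: P_{IronWorks} = 69.25 + 0.25·45 = 80.5.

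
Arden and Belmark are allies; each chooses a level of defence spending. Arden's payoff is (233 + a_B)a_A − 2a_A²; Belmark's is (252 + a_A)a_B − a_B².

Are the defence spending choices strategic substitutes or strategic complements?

Expanding Arden's payoff: 233a_A + a_Ba_A − 2a_A².
∂π/∂a_A = 233 + a_B − 4a_A = 0, so a_A = 58.25 + 0.25a_B.
The best-response slope da_A/da_B = 0.25 > 0: the reaction function is upward-sloping, so the choices are strategic complements.

strategic complements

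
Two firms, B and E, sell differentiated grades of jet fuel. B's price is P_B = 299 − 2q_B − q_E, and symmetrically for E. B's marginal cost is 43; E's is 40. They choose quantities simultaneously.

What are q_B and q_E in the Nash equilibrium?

Firm B's profit: π = q_B(299 − 2q_B − q_E) − 43q_B.
∂π/∂q_B = 256 − 4q_B − q_E = 0 ⇒ q_B = 64 − 0.25q_E.
Similarly q_E = 64.75 − 0.25q_B.
Solving the two reaction functions simultaneously: (1 − (−0.25)(−0.25))q_B = 64 − 0.25·64.75, so 0.9375q_B = 47.8125 and q_B = 51.
Then q_E = 64.75 − 0.25·51 = 52.

51, 52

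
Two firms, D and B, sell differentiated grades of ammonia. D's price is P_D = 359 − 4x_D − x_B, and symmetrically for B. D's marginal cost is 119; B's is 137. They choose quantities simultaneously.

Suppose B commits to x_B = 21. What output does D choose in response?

27.375

Firm D's profit: π = x_D(359 − 4x_D − x_B) − 119x_D.
∂π/∂x_D = 240 − 8x_D − x_B = 0 ⇒ x_D = 30 − 0.125x_B.
At x_B = 21: x_D = 30 − 0.125·21 = 27.375.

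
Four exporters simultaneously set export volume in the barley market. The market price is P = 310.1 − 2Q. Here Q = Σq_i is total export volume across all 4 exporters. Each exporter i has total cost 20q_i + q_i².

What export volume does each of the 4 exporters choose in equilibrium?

A representative exporter's profit is π_i = q_i(310.1 − 2Q) − 20q_i − q_i², with Q = q_i + Σ_{j≠i} q_j.
First-order condition: 290.1 − 6q_i − 2Σ_{j≠i} q_j = 0.
With identical exporters, set every q_j = q: then 290.1 − 6q − 6q = 0, i.e. q = 290.1/12 = 24.175.

24.175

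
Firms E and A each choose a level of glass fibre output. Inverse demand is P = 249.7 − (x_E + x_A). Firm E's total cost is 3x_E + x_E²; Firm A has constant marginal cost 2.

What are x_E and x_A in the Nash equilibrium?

Firm E's profit: π = x_E(249.7 − (x_E + x_A)) − 3x_E − x_E².
∂π/∂x_E = 246.7 − 4x_E − x_A = 0, so x_E = 61.675 − 0.25x_A.
For A: ∂π/∂x_A = 247.7 − 2x_A − x_E = 0 ⇒ x_A = 123.85 − 0.5x_E.
Solving the two reaction functions simultaneously: (1 − (−0.25)(−0.5))x_E = 61.675 − 0.25·123.85, so 0.875x_E = 30.7125 and x_E = 35.1.
Then x_A = 123.85 − 0.5·35.1 = 106.3.

35.1, 106.3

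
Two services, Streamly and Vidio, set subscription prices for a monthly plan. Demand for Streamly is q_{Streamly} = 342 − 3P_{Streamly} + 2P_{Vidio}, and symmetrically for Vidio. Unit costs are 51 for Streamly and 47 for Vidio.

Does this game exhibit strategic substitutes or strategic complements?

Streamly's profit: π = (P_{Streamly} − 51)(342 − 3P_{Streamly} + 2P_{Vidio}).
∂π/∂P_{Streamly} = 495 − 6P_{Streamly} + 2P_{Vidio} = 0 ⇒ P_{Streamly} = 82.5 + (1/3)P_{Vidio}.
The best-response slope dP_{Streamly}/dP_{Vidio} = 1/3 > 0: the reaction function is upward-sloping, so the choices are strategic complements.

strategic complements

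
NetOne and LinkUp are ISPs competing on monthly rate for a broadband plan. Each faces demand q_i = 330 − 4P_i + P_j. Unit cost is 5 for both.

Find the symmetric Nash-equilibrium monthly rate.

NetOne's profit: π = (P_{NetOne} − 5)(330 − 4P_{NetOne} + P_{LinkUp}).
∂π/∂P_{NetOne} = 350 − 8P_{NetOne} + P_{LinkUp} = 0 ⇒ P_{NetOne} = 43.75 + 0.125P_{LinkUp}.
The game is symmetric, so in equilibrium P_{LinkUp} = P_{NetOne}: the reaction function gives 0.875P_{NetOne} = 43.75, hence P_{NetOne} = 50.

50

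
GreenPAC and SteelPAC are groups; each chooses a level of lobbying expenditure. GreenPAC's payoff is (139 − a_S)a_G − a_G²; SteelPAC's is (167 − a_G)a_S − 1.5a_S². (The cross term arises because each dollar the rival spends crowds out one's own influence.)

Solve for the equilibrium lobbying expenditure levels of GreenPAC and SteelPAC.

Expanding GreenPAC's payoff: 139a_G − a_Sa_G − a_G².
∂π/∂a_G = 139 − a_S − 2a_G = 0, so a_G = 69.5 − 0.5a_S.
Likewise for SteelPAC: a_S = 167/3 − (1/3)a_G.
Solving the two reaction functions simultaneously: (1 − (−0.5)(−1/3))a_G = 69.5 − 0.5·(167/3), so (5/6)a_G = 125/3 and a_G = 50.
Then a_S = 167/3 − (1/3)·50 = 39.

50, 39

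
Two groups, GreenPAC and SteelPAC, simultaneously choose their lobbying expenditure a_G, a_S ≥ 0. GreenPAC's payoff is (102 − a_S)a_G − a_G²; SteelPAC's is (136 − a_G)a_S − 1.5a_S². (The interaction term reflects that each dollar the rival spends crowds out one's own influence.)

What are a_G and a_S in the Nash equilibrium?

34, 34

Expanding GreenPAC's payoff: 102a_G − a_Sa_G − a_G².
∂π/∂a_G = 102 − a_S − 2a_G = 0, so a_G = 51 − 0.5a_S.
Likewise for SteelPAC: a_S = 136/3 − (1/3)a_G.
Solving the two reaction functions simultaneously: (1 − (−0.5)(−1/3))a_G = 51 − 0.5·(136/3), so (5/6)a_G = 85/3 and a_G = 34.
Then a_S = 136/3 − (1/3)·34 = 34.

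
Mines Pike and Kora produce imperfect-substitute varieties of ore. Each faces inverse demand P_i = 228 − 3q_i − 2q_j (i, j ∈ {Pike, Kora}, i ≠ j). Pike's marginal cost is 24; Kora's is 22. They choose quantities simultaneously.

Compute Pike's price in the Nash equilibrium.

Mine Pike's profit: π = q_{Pike}(228 − 3q_{Pike} − 2q_{Kora}) − 24q_{Pike}.
∂π/∂q_{Pike} = 204 − 6q_{Pike} − 2q_{Kora} = 0 ⇒ q_{Pike} = 34 − (1/3)q_{Kora}.
Similarly q_{Kora} = 103/3 − (1/3)q_{Pike}.
Substituting the second reaction function into the first: q_{Pike} = 34 − (1/3)(103/3 − (1/3)q_{Pike}), which gives (8/9)q_{Pike} = 203/9 ⇒ q_{Pike} = 25.375.
Then q_{Kora} = 103/3 − (1/3)·25.375 = 25.875.
P_{Pike} = 228 − 3·25.375 − 2·25.875 = 100.125.

100.125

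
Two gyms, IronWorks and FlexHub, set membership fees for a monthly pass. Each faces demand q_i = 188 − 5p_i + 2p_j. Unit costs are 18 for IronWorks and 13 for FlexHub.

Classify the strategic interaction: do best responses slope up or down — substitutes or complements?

IronWorks's profit: π = (p_{IronWorks} − 18)(188 − 5p_{IronWorks} + 2p_{FlexHub}).
∂π/∂p_{IronWorks} = 278 − 10p_{IronWorks} + 2p_{FlexHub} = 0 ⇒ p_{IronWorks} = 27.8 + 0.2p_{FlexHub}.
The best-response slope dp_{IronWorks}/dp_{FlexHub} = 0.2 > 0: the reaction function is upward-sloping, so the choices are strategic complements.

strategic complements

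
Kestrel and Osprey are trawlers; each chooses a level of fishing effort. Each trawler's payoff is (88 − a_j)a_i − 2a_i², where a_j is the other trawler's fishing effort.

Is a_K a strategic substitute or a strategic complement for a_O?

strategic substitutes

Kestrel's payoff is (88 − a_O)a_K − 2a_K².
∂π/∂a_K = 88 − a_O − 4a_K = 0, so a_K = 22 − 0.25a_O.
The best-response slope da_K/da_O = −0.25 < 0: the reaction function is downward-sloping, so the choices are strategic substitutes.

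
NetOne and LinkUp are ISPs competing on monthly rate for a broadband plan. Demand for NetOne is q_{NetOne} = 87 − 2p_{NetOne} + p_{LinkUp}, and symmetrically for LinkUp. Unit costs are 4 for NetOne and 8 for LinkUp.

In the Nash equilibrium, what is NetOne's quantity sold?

NetOne's profit: π = (p_{NetOne} − 4)(87 − 2p_{NetOne} + p_{LinkUp}).
∂π/∂p_{NetOne} = 95 − 4p_{NetOne} + p_{LinkUp} = 0 ⇒ p_{NetOne} = 23.75 + 0.25p_{LinkUp}.
Similarly p_{LinkUp} = 25.75 + 0.25p_{NetOne}.
Solving the two reaction functions simultaneously: (1 − (0.25)(0.25))p_{NetOne} = 23.75 + 0.25·25.75, so 0.9375p_{NetOne} = 30.1875 and p_{NetOne} = 32.2.
Then p_{LinkUp} = 25.75 + 0.25·32.2 = 33.8.
q_{NetOne} = 87 − 2·32.2 + 33.8 = 56.4.

56.4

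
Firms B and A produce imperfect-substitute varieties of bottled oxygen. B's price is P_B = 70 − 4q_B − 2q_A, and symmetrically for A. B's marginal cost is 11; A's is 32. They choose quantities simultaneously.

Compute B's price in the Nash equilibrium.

Firm B's profit: π = q_B(70 − 4q_B − 2q_A) − 11q_B.
∂π/∂q_B = 59 − 8q_B − 2q_A = 0 ⇒ q_B = 7.375 − 0.25q_A.
Similarly q_A = 4.75 − 0.25q_B.
Solving the two reaction functions simultaneously: (1 − (−0.25)(−0.25))q_B = 7.375 − 0.25·4.75, so 0.9375q_B = 6.1875 and q_B = 6.6.
Then q_A = 4.75 − 0.25·6.6 = 3.1.
P_B = 70 − 4·6.6 − 2·3.1 = 37.4.

37.4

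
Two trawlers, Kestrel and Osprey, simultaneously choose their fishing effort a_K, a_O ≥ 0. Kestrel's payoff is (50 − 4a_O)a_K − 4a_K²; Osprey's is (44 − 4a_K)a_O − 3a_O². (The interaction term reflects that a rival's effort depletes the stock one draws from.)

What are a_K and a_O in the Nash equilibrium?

3.875, 4.75

Expanding Kestrel's payoff: 50a_K − 4a_Oa_K − 4a_K².
∂π/∂a_K = 50 − 4a_O − 8a_K = 0, so a_K = 6.25 − 0.5a_O.
Likewise for Osprey: a_O = 22/3 − (2/3)a_K.
Solving the two reaction functions simultaneously: (1 − (−0.5)(−2/3))a_K = 6.25 − 0.5·(22/3), so (2/3)a_K = 31/12 and a_K = 3.875.
Then a_O = 22/3 − (2/3)·3.875 = 4.75.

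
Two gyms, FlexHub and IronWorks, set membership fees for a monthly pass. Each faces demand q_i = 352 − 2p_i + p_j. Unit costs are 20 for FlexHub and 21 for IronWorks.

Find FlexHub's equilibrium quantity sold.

FlexHub's profit: π = (p_{FlexHub} − 20)(352 − 2p_{FlexHub} + p_{IronWorks}).
∂π/∂p_{FlexHub} = 392 − 4p_{FlexHub} + p_{IronWorks} = 0 ⇒ p_{FlexHub} = 98 + 0.25p_{IronWorks}.
Similarly p_{IronWorks} = 98.5 + 0.25p_{FlexHub}.
Substituting the second reaction function into the first: p_{FlexHub} = 98 + 0.25(98.5 + 0.25p_{FlexHub}), which gives 0.9375p_{FlexHub} = 122.625 ⇒ p_{FlexHub} = 130.8.
Then p_{IronWorks} = 98.5 + 0.25·130.8 = 131.2.
q_{FlexHub} = 352 − 2·130.8 + 131.2 = 221.6.

221.6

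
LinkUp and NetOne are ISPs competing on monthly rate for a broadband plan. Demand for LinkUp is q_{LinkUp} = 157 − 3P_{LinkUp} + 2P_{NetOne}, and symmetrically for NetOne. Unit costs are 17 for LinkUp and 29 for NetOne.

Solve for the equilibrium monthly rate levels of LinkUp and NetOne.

54.25, 58.75

LinkUp's profit: π = (P_{LinkUp} − 17)(157 − 3P_{LinkUp} + 2P_{NetOne}).
∂π/∂P_{LinkUp} = 208 − 6P_{LinkUp} + 2P_{NetOne} = 0 ⇒ P_{LinkUp} = 104/3 + (1/3)P_{NetOne}.
Similarly P_{NetOne} = 122/3 + (1/3)P_{LinkUp}.
Solving the two reaction functions simultaneously: (1 − (1/3)(1/3))P_{LinkUp} = 104/3 + (1/3)·(122/3), so (8/9)P_{LinkUp} = 434/9 and P_{LinkUp} = 54.25.
Then P_{NetOne} = 122/3 + (1/3)·54.25 = 58.75.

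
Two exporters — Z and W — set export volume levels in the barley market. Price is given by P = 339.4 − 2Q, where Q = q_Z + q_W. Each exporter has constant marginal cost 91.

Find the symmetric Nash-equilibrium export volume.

41.4

Exporter Z's profit: π = q_Z(339.4 − 2(q_Z + q_W)) − 91q_Z.
∂π/∂q_Z = 248.4 − 4q_Z − 2q_W = 0, so q_Z = 62.1 − 0.5q_W.
By symmetry q_W = q_Z; substituting into the reaction function, 1.5q_Z = 62.1 and q_Z = 41.4.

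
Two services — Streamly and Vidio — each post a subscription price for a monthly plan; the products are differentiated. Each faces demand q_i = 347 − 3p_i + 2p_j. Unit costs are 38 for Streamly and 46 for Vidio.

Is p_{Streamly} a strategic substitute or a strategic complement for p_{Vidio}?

Streamly's profit: π = (p_{Streamly} − 38)(347 − 3p_{Streamly} + 2p_{Vidio}).
∂π/∂p_{Streamly} = 461 − 6p_{Streamly} + 2p_{Vidio} = 0 ⇒ p_{Streamly} = 461/6 + (1/3)p_{Vidio}.
The best-response slope dp_{Streamly}/dp_{Vidio} = 1/3 > 0: the reaction function is upward-sloping, so the choices are strategic complements.

strategic complements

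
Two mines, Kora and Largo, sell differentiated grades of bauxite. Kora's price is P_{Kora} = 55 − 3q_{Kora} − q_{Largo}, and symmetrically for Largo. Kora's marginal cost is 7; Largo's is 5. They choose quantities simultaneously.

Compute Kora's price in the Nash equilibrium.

27.4

Mine Kora's profit: π = q_{Kora}(55 − 3q_{Kora} − q_{Largo}) − 7q_{Kora}.
∂π/∂q_{Kora} = 48 − 6q_{Kora} − q_{Largo} = 0 ⇒ q_{Kora} = 8 − (1/6)q_{Largo}.
Similarly q_{Largo} = 25/3 − (1/6)q_{Kora}.
Substituting the second reaction function into the first: q_{Kora} = 8 − (1/6)(25/3 − (1/6)q_{Kora}), which gives (35/36)q_{Kora} = 119/18 ⇒ q_{Kora} = 6.8.
Then q_{Largo} = 25/3 − (1/6)·6.8 = 7.2.
P_{Kora} = 55 − 3·6.8 − 7.2 = 27.4.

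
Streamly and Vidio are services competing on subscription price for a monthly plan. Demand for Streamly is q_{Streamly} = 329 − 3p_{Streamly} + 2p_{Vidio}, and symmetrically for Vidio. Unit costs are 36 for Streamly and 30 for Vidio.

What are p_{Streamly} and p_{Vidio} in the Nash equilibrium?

108.125, 105.875

Streamly's profit: π = (p_{Streamly} − 36)(329 − 3p_{Streamly} + 2p_{Vidio}).
∂π/∂p_{Streamly} = 437 − 6p_{Streamly} + 2p_{Vidio} = 0 ⇒ p_{Streamly} = 437/6 + (1/3)p_{Vidio}.
Similarly p_{Vidio} = 419/6 + (1/3)p_{Streamly}.
Substituting the second reaction function into the first: p_{Streamly} = 437/6 + (1/3)(419/6 + (1/3)p_{Streamly}), which gives (8/9)p_{Streamly} = 865/9 ⇒ p_{Streamly} = 108.125.
Then p_{Vidio} = 419/6 + (1/3)·108.125 = 105.875.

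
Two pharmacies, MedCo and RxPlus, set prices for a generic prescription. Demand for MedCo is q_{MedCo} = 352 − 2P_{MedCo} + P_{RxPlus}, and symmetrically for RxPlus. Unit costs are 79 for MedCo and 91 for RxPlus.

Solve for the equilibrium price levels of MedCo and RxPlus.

171.6, 176.4

MedCo's profit: π = (P_{MedCo} − 79)(352 − 2P_{MedCo} + P_{RxPlus}).
∂π/∂P_{MedCo} = 510 − 4P_{MedCo} + P_{RxPlus} = 0 ⇒ P_{MedCo} = 127.5 + 0.25P_{RxPlus}.
Similarly P_{RxPlus} = 133.5 + 0.25P_{MedCo}.
Plugging P_{RxPlus} into MedCo's best response: P_{MedCo} = 127.5 + 0.25(133.5 + 0.25P_{MedCo}) ⇒ 0.9375P_{MedCo} = 160.875, so P_{MedCo} = 171.6.
Then P_{RxPlus} = 133.5 + 0.25·171.6 = 176.4.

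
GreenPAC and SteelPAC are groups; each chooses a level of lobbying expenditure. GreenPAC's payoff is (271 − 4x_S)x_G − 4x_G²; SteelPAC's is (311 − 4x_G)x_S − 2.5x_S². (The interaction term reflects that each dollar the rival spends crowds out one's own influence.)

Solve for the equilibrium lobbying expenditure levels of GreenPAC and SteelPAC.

Expanding GreenPAC's payoff: 271x_G − 4x_Sx_G − 4x_G².
∂π/∂x_G = 271 − 4x_S − 8x_G = 0, so x_G = 33.875 − 0.5x_S.
Likewise for SteelPAC: x_S = 62.2 − 0.8x_G.
Substituting the second reaction function into the first: x_G = 33.875 − 0.5(62.2 − 0.8x_G), which gives 0.6x_G = 2.775 ⇒ x_G = 4.625.
Then x_S = 62.2 − 0.8·4.625 = 58.5.

4.625, 58.5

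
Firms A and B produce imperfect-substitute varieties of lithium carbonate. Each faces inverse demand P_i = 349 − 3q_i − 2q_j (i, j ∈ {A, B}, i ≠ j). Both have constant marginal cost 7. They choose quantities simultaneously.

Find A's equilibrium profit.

Firm A's profit: π = q_A(349 − 3q_A − 2q_B) − 7q_A.
∂π/∂q_A = 342 − 6q_A − 2q_B = 0 ⇒ q_A = 57 − (1/3)q_B.
The game is symmetric, so in equilibrium q_B = q_A: the reaction function gives (4/3)q_A = 57, hence q_A = 42.75.
P_A = 349 − 3·42.75 − 2·42.75 = 135.25.
Profit = (135.25 − 7)·42.75 = 5482.6875.

5482.6875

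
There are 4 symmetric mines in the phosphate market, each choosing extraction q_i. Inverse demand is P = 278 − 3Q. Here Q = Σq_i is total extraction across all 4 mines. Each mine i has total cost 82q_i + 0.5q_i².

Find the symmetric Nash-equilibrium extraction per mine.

12.25

A representative mine's profit is π_i = q_i(278 − 3Q) − 82q_i − 0.5q_i², with Q = q_i + Σ_{j≠i} q_j.
First-order condition: 196 − 7q_i − 3Σ_{j≠i} q_j = 0.
In a symmetric equilibrium every mine chooses the same q, so Σ_{j≠i} q_j = 3q. The condition becomes 196 − 16q = 0, giving q = 196/16 = 12.25.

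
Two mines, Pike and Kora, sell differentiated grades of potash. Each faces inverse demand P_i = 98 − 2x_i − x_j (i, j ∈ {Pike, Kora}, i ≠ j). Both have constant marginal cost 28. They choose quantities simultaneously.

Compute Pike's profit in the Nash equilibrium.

392

Mine Pike's profit: π = x_{Pike}(98 − 2x_{Pike} − x_{Kora}) − 28x_{Pike}.
∂π/∂x_{Pike} = 70 − 4x_{Pike} − x_{Kora} = 0 ⇒ x_{Pike} = 17.5 − 0.25x_{Kora}.
By symmetry x_{Kora} = x_{Pike}; substituting into the reaction function, 1.25x_{Pike} = 17.5 and x_{Pike} = 14.
P_{Pike} = 98 − 2·14 − 14 = 56.
Profit = (56 − 28)·14 = 392.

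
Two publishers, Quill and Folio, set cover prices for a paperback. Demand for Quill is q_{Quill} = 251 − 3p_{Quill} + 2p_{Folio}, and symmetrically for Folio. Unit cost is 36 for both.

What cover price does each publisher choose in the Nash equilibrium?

Quill's profit: π = (p_{Quill} − 36)(251 − 3p_{Quill} + 2p_{Folio}).
∂π/∂p_{Quill} = 359 − 6p_{Quill} + 2p_{Folio} = 0 ⇒ p_{Quill} = 359/6 + (1/3)p_{Folio}.
Setting p_{Quill} = p_{Folio} in the reaction function: p_{Quill} = 359/6 + (1/3)p_{Quill}, so p_{Quill} = (359/6) / (2/3) = 89.75.

89.75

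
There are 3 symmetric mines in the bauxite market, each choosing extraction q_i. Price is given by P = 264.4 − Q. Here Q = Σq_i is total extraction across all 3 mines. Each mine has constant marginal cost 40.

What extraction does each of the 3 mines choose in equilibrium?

56.1

A representative mine's profit is π_i = q_i(264.4 − Q) − 40q_i, with Q = q_i + Σ_{j≠i} q_j.
First-order condition: 224.4 − 2q_i − Σ_{j≠i} q_j = 0.
Imposing symmetry (q_j = q for all j) turns Σ_{j≠i} q_j into 2q, so 224.4 = 4q and q = 56.1.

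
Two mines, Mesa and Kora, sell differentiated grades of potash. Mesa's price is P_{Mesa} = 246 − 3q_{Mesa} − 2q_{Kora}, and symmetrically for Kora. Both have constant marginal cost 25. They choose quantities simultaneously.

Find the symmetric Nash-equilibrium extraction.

27.625

Mine Mesa's profit: π = q_{Mesa}(246 − 3q_{Mesa} − 2q_{Kora}) − 25q_{Mesa}.
∂π/∂q_{Mesa} = 221 − 6q_{Mesa} − 2q_{Kora} = 0 ⇒ q_{Mesa} = 221/6 − (1/3)q_{Kora}.
The game is symmetric, so in equilibrium q_{Kora} = q_{Mesa}: the reaction function gives (4/3)q_{Mesa} = 221/6, hence q_{Mesa} = 27.625.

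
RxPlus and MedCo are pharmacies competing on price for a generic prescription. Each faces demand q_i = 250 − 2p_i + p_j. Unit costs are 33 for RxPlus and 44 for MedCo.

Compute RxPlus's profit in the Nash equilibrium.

RxPlus's profit: π = (p_{RxPlus} − 33)(250 − 2p_{RxPlus} + p_{MedCo}).
∂π/∂p_{RxPlus} = 316 − 4p_{RxPlus} + p_{MedCo} = 0 ⇒ p_{RxPlus} = 79 + 0.25p_{MedCo}.
Similarly p_{MedCo} = 84.5 + 0.25p_{RxPlus}.
Substituting the second reaction function into the first: p_{RxPlus} = 79 + 0.25(84.5 + 0.25p_{RxPlus}), which gives 0.9375p_{RxPlus} = 100.125 ⇒ p_{RxPlus} = 106.8.
Then p_{MedCo} = 84.5 + 0.25·106.8 = 111.2.
q_{RxPlus} = 250 − 2·106.8 + 111.2 = 147.6.
Profit = (106.8 − 33)·147.6 = 10892.88.

10892.88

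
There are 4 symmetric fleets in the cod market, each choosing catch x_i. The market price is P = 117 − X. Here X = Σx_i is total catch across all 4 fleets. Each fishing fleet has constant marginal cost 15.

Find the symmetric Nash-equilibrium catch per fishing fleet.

A representative fishing fleet's profit is π_i = x_i(117 − X) − 15x_i, with X = x_i + Σ_{j≠i} x_j.
First-order condition: 102 − 2x_i − Σ_{j≠i} x_j = 0.
Imposing symmetry (x_j = x for all j) turns Σ_{j≠i} x_j into 3x, so 102 = 5x and x = 20.4.

20.4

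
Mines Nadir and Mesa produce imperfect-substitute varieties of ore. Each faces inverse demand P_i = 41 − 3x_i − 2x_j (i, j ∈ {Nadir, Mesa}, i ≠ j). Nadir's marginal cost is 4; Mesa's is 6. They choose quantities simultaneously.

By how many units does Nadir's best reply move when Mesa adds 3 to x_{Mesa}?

Mine Nadir's profit: π = x_{Nadir}(41 − 3x_{Nadir} − 2x_{Mesa}) − 4x_{Nadir}.
∂π/∂x_{Nadir} = 37 − 6x_{Nadir} − 2x_{Mesa} = 0 ⇒ x_{Nadir} = 37/6 − (1/3)x_{Mesa}.
The reaction-function slope is −1/3, so a 3-unit rise in x_{Mesa} moves x_{Nadir} by −1/3 × 3 = −1. Nadir's best response falls — the actions are strategic substitutes.

-1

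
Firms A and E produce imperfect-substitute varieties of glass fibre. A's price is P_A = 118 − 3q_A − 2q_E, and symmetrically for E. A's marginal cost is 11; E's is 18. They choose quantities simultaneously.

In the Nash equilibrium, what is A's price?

Firm A's profit: π = q_A(118 − 3q_A − 2q_E) − 11q_A.
∂π/∂q_A = 107 − 6q_A − 2q_E = 0 ⇒ q_A = 107/6 − (1/3)q_E.
Similarly q_E = 50/3 − (1/3)q_A.
Solving the two reaction functions simultaneously: (1 − (−1/3)(−1/3))q_A = 107/6 − (1/3)·(50/3), so (8/9)q_A = 221/18 and q_A = 13.8125.
Then q_E = 50/3 − (1/3)·13.8125 = 12.0625.
P_A = 118 − 3·13.8125 − 2·12.0625 = 52.4375.

52.4375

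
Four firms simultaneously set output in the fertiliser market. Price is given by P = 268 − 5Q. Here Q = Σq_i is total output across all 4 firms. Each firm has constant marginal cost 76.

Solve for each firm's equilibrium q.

A representative firm's profit is π_i = q_i(268 − 5Q) − 76q_i, with Q = q_i + Σ_{j≠i} q_j.
First-order condition: 192 − 10q_i − 5Σ_{j≠i} q_j = 0.
With identical firms, set every q_j = q: then 192 − 10q − 15q = 0, i.e. q = 192/25 = 7.68.

7.68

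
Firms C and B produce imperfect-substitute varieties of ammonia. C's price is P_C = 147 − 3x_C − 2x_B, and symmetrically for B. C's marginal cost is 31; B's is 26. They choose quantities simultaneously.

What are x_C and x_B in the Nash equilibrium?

14.1875, 15.4375

Firm C's profit: π = x_C(147 − 3x_C − 2x_B) − 31x_C.
∂π/∂x_C = 116 − 6x_C − 2x_B = 0 ⇒ x_C = 58/3 − (1/3)x_B.
Similarly x_B = 121/6 − (1/3)x_C.
Plugging x_B into C's best response: x_C = 58/3 − (1/3)(121/6 − (1/3)x_C) ⇒ (8/9)x_C = 227/18, so x_C = 14.1875.
Then x_B = 121/6 − (1/3)·14.1875 = 15.4375.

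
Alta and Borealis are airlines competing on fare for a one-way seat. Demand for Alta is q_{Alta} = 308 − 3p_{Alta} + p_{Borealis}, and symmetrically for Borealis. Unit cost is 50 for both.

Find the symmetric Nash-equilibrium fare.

91.6

Alta's profit: π = (p_{Alta} − 50)(308 − 3p_{Alta} + p_{Borealis}).
∂π/∂p_{Alta} = 458 − 6p_{Alta} + p_{Borealis} = 0 ⇒ p_{Alta} = 229/3 + (1/6)p_{Borealis}.
By symmetry p_{Borealis} = p_{Alta}; substituting into the reaction function, (5/6)p_{Alta} = 229/3 and p_{Alta} = 91.6.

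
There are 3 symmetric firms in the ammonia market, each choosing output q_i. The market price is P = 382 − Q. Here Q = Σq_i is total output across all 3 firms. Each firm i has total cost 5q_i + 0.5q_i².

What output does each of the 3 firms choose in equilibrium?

A representative firm's profit is π_i = q_i(382 − Q) − 5q_i − 0.5q_i², with Q = q_i + Σ_{j≠i} q_j.
First-order condition: 377 − 3q_i − Σ_{j≠i} q_j = 0.
With identical firms, set every q_j = q: then 377 − 3q − 2q = 0, i.e. q = 377/5 = 75.4.

75.4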